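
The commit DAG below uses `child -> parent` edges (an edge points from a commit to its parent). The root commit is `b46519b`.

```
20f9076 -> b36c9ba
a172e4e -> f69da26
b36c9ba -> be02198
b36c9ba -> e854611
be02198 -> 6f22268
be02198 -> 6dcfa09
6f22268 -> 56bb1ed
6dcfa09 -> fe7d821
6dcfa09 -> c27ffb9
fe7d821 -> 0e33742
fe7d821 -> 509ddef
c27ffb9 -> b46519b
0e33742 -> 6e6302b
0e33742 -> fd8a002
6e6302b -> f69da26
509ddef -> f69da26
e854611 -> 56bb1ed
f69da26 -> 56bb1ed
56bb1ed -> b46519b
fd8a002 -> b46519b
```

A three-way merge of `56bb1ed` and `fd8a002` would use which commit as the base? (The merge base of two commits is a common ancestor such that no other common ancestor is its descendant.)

Ancestors of 56bb1ed: {56bb1ed, b46519b}.
Ancestors of fd8a002: {b46519b, fd8a002}.
Common ancestors: {b46519b}.
The only common ancestor is b46519b, so it is the merge base.

b46519b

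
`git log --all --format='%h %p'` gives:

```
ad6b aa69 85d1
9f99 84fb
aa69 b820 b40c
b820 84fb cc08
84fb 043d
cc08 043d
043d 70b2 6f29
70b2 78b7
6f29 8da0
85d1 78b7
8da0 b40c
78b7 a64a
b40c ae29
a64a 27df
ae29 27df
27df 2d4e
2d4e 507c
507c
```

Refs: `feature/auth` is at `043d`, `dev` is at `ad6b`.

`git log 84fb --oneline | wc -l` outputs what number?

Walking parent pointers from 84fb: reachable set = {043d, 27df, 2d4e, 507c, 6f29, 70b2, 78b7, 84fb, 8da0, a64a, ae29, b40c}.
That is 12 commits.

12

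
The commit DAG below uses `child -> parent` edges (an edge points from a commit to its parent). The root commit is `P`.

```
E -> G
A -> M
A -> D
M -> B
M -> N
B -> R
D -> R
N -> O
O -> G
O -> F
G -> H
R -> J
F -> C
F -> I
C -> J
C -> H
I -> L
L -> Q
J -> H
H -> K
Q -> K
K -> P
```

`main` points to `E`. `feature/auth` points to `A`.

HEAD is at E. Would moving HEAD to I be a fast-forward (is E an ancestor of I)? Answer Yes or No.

A fast-forward from E to I is possible iff E is an ancestor of I.
Ancestors of I: {I, K, L, P, Q}.
E is not among them, so fast-forward is not possible.

No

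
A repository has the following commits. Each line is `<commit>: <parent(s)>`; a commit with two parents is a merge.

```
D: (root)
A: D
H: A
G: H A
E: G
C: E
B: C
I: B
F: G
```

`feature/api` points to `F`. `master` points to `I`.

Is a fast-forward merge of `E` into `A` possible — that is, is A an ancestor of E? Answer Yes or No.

A fast-forward from A to E is possible iff A is an ancestor of E.
Ancestors of E: {A, D, E, G, H}.
A is among them, so fast-forward is possible.

Yes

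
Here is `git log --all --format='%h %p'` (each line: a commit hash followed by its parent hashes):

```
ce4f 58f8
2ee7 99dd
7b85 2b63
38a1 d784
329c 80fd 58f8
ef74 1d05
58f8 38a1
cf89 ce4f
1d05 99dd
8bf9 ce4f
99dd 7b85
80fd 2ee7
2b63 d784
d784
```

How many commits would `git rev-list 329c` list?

9

Walking parent pointers from 329c: reachable set = {2b63, 2ee7, 329c, 38a1, 58f8, 7b85, 80fd, 99dd, d784}.
That is 9 commits.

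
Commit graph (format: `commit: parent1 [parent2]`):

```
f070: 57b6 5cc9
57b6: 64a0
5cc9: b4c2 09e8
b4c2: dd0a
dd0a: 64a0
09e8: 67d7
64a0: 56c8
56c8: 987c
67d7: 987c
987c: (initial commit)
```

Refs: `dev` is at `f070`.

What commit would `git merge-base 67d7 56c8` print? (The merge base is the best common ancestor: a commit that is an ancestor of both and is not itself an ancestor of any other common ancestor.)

987c

Ancestors of 67d7: {67d7, 987c}.
Ancestors of 56c8: {56c8, 987c}.
Common ancestors: {987c}.
The only common ancestor is 987c, so it is the merge base.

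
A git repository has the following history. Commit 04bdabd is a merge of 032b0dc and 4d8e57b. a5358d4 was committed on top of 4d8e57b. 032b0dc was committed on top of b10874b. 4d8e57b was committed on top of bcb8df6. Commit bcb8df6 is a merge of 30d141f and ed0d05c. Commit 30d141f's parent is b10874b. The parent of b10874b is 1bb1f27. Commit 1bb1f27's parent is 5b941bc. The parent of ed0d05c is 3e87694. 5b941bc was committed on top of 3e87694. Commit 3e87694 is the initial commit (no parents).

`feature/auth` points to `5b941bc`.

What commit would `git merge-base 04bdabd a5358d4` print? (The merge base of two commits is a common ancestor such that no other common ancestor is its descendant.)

Ancestors of 04bdabd: {032b0dc, 04bdabd, 1bb1f27, 30d141f, 3e87694, 4d8e57b, 5b941bc, b10874b, bcb8df6, ed0d05c}.
Ancestors of a5358d4: {1bb1f27, 30d141f, 3e87694, 4d8e57b, 5b941bc, a5358d4, b10874b, bcb8df6, ed0d05c}.
Common ancestors: {1bb1f27, 30d141f, 3e87694, 4d8e57b, 5b941bc, b10874b, bcb8df6, ed0d05c}.
Among these, 4d8e57b is not an ancestor of any other common ancestor — it is the merge base.

4d8e57b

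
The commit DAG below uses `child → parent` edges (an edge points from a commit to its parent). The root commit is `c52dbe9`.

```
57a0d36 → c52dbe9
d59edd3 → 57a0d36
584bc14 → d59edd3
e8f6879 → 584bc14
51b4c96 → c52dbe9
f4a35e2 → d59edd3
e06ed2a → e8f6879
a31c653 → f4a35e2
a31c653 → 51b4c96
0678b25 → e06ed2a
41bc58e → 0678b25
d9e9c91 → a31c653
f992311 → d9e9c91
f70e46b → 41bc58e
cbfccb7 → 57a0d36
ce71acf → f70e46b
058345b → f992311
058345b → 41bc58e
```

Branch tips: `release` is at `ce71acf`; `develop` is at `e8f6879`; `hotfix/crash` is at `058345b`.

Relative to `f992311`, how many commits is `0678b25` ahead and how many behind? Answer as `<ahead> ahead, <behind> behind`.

Reachable from 0678b25: {0678b25, 57a0d36, 584bc14, c52dbe9, d59edd3, e06ed2a, e8f6879}.
Reachable from f992311: {51b4c96, 57a0d36, a31c653, c52dbe9, d59edd3, d9e9c91, f4a35e2, f992311}.
Only in 0678b25's history (ahead): {0678b25, 584bc14, e06ed2a, e8f6879} — 4.
Only in f992311's history (behind): {51b4c96, a31c653, d9e9c91, f4a35e2, f992311} — 5.

4 ahead, 5 behind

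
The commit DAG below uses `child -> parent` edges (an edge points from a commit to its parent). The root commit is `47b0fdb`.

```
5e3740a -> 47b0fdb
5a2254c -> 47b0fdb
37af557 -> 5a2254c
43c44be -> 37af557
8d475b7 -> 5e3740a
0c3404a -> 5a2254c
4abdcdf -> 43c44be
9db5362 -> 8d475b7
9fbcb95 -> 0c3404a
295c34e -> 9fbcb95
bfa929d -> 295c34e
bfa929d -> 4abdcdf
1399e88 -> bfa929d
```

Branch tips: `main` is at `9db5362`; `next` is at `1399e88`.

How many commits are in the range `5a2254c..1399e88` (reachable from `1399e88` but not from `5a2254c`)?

Reachable from 1399e88: {0c3404a, 1399e88, 295c34e, 37af557, 43c44be, 47b0fdb, 4abdcdf, 5a2254c, 9fbcb95, bfa929d}.
Reachable from 5a2254c: {47b0fdb, 5a2254c}.
In 1399e88's history but not 5a2254c's: {0c3404a, 1399e88, 295c34e, 37af557, 43c44be, 4abdcdf, 9fbcb95, bfa929d} — 8 commits.

8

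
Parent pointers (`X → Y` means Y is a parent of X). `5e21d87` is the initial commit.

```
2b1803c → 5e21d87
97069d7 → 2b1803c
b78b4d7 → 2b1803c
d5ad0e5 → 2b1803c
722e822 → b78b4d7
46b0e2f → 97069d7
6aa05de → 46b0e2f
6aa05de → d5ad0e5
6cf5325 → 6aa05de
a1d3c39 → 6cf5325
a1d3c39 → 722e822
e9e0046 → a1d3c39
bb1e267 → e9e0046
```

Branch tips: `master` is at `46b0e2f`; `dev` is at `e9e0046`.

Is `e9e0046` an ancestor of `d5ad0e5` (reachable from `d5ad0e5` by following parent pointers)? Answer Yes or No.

No

Ancestors of d5ad0e5: {2b1803c, 5e21d87, d5ad0e5}.
e9e0046 is not in that set, so it is not an ancestor of d5ad0e5.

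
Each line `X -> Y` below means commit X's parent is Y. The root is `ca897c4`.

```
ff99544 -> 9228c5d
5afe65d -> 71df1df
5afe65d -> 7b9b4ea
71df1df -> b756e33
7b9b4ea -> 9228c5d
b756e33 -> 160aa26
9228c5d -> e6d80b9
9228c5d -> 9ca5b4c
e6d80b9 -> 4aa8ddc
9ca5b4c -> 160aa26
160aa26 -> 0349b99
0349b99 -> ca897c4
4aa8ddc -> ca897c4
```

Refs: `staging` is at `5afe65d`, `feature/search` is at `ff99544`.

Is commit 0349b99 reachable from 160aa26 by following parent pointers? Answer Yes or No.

Ancestors of 160aa26 (commits reachable by following parents): {0349b99, 160aa26, ca897c4}.
0349b99 is in that set, so it is an ancestor of 160aa26.

Yes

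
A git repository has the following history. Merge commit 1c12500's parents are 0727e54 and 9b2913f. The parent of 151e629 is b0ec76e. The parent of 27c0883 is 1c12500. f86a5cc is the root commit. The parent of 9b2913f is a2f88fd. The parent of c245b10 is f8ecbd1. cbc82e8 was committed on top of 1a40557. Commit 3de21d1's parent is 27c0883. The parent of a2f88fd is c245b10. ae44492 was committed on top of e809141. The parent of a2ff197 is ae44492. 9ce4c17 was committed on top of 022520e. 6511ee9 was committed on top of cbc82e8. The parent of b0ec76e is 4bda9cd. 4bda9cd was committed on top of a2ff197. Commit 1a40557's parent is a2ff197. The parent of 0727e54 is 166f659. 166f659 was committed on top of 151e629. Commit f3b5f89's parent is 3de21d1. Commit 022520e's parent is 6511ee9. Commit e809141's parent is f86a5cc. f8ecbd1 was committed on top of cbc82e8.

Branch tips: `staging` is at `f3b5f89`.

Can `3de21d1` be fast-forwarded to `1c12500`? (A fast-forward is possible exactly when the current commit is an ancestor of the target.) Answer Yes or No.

A fast-forward from 3de21d1 to 1c12500 is possible iff 3de21d1 is an ancestor of 1c12500.
Ancestors of 1c12500: {0727e54, 151e629, 166f659, 1a40557, 1c12500, 4bda9cd, 9b2913f, a2f88fd, a2ff197, ae44492, b0ec76e, c245b10, cbc82e8, e809141, f86a5cc, f8ecbd1}.
3de21d1 is not among them, so fast-forward is not possible.

No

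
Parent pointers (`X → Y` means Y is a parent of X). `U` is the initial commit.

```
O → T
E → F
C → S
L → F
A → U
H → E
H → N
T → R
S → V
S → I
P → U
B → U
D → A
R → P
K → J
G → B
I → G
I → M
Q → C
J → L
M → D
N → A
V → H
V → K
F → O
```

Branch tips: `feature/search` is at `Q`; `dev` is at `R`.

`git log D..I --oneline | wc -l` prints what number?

4

Reachable from I: {A, B, D, G, I, M, U}.
Reachable from D: {A, D, U}.
In I's history but not D's: {B, G, I, M} — 4 commits.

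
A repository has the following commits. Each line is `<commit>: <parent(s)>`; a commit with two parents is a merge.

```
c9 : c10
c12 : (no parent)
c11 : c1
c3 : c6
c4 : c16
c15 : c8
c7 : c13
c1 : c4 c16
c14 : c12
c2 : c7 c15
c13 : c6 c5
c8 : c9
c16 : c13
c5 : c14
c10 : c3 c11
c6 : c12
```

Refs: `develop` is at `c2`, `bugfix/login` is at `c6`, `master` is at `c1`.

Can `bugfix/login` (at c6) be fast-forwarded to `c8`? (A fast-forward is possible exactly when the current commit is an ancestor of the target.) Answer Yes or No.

Yes

A fast-forward from c6 to c8 is possible iff c6 is an ancestor of c8.
Ancestors of c8: {c1, c10, c11, c12, c13, c14, c16, c3, c4, c5, c6, c8, c9}.
c6 is among them, so fast-forward is possible.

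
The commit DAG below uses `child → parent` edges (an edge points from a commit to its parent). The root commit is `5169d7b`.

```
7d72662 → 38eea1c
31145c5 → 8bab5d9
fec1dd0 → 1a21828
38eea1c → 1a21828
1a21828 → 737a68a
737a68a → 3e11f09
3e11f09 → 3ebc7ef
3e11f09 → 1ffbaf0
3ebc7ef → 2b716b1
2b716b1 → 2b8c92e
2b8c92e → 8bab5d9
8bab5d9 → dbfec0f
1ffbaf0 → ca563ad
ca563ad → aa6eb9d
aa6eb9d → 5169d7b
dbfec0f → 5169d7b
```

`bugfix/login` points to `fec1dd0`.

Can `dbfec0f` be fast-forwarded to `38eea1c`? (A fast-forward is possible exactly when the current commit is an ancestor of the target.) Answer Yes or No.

Yes

A fast-forward from dbfec0f to 38eea1c is possible iff dbfec0f is an ancestor of 38eea1c.
Ancestors of 38eea1c: {1a21828, 1ffbaf0, 2b716b1, 2b8c92e, 38eea1c, 3e11f09, 3ebc7ef, 5169d7b, 737a68a, 8bab5d9, aa6eb9d, ca563ad, dbfec0f}.
dbfec0f is among them, so fast-forward is possible.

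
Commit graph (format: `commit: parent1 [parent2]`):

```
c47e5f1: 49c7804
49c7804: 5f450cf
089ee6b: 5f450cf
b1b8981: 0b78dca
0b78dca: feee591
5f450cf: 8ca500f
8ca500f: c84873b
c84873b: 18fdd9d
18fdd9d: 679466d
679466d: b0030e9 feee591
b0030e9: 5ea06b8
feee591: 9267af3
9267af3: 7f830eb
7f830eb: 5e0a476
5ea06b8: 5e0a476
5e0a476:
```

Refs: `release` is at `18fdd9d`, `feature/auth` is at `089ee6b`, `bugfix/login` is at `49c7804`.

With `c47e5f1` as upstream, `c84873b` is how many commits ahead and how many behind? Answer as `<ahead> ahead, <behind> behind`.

0 ahead, 4 behind

Reachable from c84873b: {18fdd9d, 5e0a476, 5ea06b8, 679466d, 7f830eb, 9267af3, b0030e9, c84873b, feee591}.
Reachable from c47e5f1: {18fdd9d, 49c7804, 5e0a476, 5ea06b8, 5f450cf, 679466d, 7f830eb, 8ca500f, 9267af3, b0030e9, c47e5f1, c84873b, feee591}.
Only in c84873b's history (ahead): {} — 0.
Only in c47e5f1's history (behind): {49c7804, 5f450cf, 8ca500f, c47e5f1} — 4.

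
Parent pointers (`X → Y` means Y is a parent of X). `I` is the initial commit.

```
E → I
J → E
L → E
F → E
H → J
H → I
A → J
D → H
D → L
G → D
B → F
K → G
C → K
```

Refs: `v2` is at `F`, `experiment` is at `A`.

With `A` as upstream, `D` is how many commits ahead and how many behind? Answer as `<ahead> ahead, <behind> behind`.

Reachable from D: {D, E, H, I, J, L}.
Reachable from A: {A, E, I, J}.
Only in D's history (ahead): {D, H, L} — 3.
Only in A's history (behind): {A} — 1.

3 ahead, 1 behind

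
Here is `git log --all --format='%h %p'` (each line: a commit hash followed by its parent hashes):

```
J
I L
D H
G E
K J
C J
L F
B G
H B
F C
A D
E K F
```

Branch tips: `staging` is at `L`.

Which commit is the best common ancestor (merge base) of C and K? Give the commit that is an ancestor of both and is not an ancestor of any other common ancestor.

Ancestors of C: {C, J}.
Ancestors of K: {J, K}.
Common ancestors: {J}.
The only common ancestor is J, so it is the merge base.

J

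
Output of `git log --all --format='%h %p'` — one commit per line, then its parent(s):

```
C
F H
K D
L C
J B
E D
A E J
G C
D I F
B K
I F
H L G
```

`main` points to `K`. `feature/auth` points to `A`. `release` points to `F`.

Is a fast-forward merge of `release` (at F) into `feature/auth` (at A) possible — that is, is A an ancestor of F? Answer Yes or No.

A fast-forward from A to F is possible iff A is an ancestor of F.
Ancestors of F: {C, F, G, H, L}.
A is not among them, so fast-forward is not possible.

No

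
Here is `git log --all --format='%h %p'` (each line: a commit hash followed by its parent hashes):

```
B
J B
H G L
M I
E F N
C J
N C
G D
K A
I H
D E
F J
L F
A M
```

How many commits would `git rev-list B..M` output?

11

Reachable from M: {B, C, D, E, F, G, H, I, J, L, M, N}.
Reachable from B: {B}.
In M's history but not B's: {C, D, E, F, G, H, I, J, L, M, N} — 11 commits.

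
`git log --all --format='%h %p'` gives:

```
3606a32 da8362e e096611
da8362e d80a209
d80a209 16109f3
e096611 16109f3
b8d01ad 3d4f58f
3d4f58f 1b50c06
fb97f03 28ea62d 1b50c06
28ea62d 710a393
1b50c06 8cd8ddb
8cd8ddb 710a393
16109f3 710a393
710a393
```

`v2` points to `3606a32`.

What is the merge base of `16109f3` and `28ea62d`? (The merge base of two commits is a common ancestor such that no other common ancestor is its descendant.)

Ancestors of 16109f3: {16109f3, 710a393}.
Ancestors of 28ea62d: {28ea62d, 710a393}.
Common ancestors: {710a393}.
The only common ancestor is 710a393, so it is the merge base.

710a393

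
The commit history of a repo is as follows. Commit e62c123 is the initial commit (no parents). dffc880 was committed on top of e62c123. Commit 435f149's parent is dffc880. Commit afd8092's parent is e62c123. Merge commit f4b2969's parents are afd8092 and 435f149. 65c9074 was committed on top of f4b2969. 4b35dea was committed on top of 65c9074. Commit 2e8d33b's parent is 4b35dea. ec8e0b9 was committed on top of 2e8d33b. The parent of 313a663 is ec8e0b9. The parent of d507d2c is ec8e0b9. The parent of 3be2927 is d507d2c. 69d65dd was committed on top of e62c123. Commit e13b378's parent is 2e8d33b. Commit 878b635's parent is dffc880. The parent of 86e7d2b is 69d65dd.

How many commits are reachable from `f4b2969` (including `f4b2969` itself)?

Walking parent pointers from f4b2969: reachable set = {435f149, afd8092, dffc880, e62c123, f4b2969}.
That is 5 commits.

5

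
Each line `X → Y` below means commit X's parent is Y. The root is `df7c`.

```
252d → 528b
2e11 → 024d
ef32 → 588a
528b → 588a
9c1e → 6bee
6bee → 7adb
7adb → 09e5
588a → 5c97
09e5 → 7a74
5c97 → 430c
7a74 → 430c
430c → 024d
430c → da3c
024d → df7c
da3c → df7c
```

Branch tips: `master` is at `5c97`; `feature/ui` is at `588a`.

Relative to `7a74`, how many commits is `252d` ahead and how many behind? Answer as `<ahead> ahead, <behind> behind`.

4 ahead, 1 behind

Reachable from 252d: {024d, 252d, 430c, 528b, 588a, 5c97, da3c, df7c}.
Reachable from 7a74: {024d, 430c, 7a74, da3c, df7c}.
Only in 252d's history (ahead): {252d, 528b, 588a, 5c97} — 4.
Only in 7a74's history (behind): {7a74} — 1.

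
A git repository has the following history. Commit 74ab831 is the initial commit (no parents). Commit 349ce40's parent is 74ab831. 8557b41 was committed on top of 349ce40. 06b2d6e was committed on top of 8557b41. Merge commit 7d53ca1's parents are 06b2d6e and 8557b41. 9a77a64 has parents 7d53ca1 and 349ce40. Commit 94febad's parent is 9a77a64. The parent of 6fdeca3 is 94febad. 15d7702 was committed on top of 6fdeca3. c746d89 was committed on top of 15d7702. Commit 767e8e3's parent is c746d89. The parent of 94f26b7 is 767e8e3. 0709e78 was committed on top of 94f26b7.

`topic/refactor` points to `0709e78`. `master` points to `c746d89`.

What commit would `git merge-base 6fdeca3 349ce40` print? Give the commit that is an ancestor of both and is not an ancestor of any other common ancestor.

349ce40

Ancestors of 6fdeca3: {06b2d6e, 349ce40, 6fdeca3, 74ab831, 7d53ca1, 8557b41, 94febad, 9a77a64}.
Ancestors of 349ce40: {349ce40, 74ab831}.
Common ancestors: {349ce40, 74ab831}.
Among these, 349ce40 is not an ancestor of any other common ancestor — it is the merge base.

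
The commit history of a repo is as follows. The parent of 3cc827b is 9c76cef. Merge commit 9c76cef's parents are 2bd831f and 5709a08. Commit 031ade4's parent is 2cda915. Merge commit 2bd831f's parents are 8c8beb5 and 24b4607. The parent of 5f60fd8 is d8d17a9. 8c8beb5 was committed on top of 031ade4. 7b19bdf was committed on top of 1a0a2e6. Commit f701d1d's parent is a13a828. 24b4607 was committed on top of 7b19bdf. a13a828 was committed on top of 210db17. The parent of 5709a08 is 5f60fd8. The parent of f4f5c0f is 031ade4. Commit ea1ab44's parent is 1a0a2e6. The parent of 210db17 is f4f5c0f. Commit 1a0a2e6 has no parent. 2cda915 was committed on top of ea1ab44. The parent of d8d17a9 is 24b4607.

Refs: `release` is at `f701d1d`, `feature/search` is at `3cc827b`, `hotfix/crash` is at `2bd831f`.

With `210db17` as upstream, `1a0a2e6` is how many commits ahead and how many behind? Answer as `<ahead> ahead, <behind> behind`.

Reachable from 1a0a2e6: {1a0a2e6}.
Reachable from 210db17: {031ade4, 1a0a2e6, 210db17, 2cda915, ea1ab44, f4f5c0f}.
Only in 1a0a2e6's history (ahead): {} — 0.
Only in 210db17's history (behind): {031ade4, 210db17, 2cda915, ea1ab44, f4f5c0f} — 5.

0 ahead, 5 behind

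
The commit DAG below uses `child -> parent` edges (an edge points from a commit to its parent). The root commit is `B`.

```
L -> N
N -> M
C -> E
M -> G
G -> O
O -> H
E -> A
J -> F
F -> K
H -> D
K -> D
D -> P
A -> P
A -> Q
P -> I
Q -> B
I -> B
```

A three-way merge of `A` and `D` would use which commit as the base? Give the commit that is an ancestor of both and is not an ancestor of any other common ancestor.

P

Ancestors of A: {A, B, I, P, Q}.
Ancestors of D: {B, D, I, P}.
Common ancestors: {B, I, P}.
Among these, P is not an ancestor of any other common ancestor — it is the merge base.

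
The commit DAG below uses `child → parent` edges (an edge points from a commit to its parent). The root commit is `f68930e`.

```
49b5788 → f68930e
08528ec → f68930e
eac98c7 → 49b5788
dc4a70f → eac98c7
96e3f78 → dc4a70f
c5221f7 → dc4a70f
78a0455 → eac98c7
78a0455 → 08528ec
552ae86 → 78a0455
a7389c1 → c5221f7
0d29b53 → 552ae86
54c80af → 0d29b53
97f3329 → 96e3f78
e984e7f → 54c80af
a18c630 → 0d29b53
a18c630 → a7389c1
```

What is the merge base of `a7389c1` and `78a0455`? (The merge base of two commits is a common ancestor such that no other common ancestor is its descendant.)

Ancestors of a7389c1: {49b5788, a7389c1, c5221f7, dc4a70f, eac98c7, f68930e}.
Ancestors of 78a0455: {08528ec, 49b5788, 78a0455, eac98c7, f68930e}.
Common ancestors: {49b5788, eac98c7, f68930e}.
Among these, eac98c7 is not an ancestor of any other common ancestor — it is the merge base.

eac98c7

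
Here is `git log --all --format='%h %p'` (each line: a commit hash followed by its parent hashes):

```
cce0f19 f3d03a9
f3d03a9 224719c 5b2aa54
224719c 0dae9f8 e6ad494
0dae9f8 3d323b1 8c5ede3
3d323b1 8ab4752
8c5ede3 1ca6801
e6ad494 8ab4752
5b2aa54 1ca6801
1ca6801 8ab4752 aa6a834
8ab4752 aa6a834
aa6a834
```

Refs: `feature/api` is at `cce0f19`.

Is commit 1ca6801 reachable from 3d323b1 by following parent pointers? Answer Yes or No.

No

Ancestors of 3d323b1: {3d323b1, 8ab4752, aa6a834}.
1ca6801 is not in that set, so it is not an ancestor of 3d323b1.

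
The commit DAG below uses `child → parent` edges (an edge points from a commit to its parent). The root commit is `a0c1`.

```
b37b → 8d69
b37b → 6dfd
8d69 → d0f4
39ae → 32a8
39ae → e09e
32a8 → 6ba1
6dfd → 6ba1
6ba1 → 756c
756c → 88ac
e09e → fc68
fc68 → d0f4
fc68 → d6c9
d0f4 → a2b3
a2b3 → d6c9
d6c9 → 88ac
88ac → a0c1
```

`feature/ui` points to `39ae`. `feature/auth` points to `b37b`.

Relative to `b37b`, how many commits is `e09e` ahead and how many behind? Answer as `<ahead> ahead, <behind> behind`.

Reachable from e09e: {88ac, a0c1, a2b3, d0f4, d6c9, e09e, fc68}.
Reachable from b37b: {6ba1, 6dfd, 756c, 88ac, 8d69, a0c1, a2b3, b37b, d0f4, d6c9}.
Only in e09e's history (ahead): {e09e, fc68} — 2.
Only in b37b's history (behind): {6ba1, 6dfd, 756c, 8d69, b37b} — 5.

2 ahead, 5 behind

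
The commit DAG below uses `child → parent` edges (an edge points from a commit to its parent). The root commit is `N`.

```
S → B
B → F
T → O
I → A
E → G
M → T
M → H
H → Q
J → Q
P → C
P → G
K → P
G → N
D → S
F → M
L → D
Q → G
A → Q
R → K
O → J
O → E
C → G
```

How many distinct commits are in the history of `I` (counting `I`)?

Walking parent pointers from I: reachable set = {A, G, I, N, Q}.
That is 5 commits.

5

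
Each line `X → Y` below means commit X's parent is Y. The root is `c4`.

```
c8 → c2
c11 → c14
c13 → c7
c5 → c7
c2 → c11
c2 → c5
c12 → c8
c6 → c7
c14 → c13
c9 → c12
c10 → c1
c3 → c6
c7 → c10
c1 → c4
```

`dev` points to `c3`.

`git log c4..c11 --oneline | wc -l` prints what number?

6

Reachable from c11: {c1, c10, c11, c13, c14, c4, c7}.
Reachable from c4: {c4}.
In c11's history but not c4's: {c1, c10, c11, c13, c14, c7} — 6 commits.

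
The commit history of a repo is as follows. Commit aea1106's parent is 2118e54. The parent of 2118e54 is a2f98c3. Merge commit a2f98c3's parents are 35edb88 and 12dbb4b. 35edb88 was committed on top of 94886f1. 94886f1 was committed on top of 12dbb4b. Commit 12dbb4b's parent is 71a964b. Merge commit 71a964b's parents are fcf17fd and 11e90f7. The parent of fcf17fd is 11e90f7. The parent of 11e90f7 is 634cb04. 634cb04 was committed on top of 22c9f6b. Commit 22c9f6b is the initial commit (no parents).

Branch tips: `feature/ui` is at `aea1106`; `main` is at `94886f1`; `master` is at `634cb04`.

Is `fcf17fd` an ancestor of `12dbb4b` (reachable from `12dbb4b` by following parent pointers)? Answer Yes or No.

Ancestors of 12dbb4b (commits reachable by following parents): {11e90f7, 12dbb4b, 22c9f6b, 634cb04, 71a964b, fcf17fd}.
fcf17fd is in that set, so it is an ancestor of 12dbb4b.

Yes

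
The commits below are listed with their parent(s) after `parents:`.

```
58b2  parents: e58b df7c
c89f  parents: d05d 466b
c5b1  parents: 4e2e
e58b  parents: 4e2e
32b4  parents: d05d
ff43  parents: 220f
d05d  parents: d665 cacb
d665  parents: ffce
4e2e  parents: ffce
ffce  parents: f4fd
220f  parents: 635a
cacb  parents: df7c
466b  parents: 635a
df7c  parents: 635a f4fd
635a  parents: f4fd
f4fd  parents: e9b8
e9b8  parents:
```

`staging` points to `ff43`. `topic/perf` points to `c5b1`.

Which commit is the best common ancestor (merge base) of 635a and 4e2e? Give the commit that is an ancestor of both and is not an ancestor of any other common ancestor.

Ancestors of 635a: {635a, e9b8, f4fd}.
Ancestors of 4e2e: {4e2e, e9b8, f4fd, ffce}.
Common ancestors: {e9b8, f4fd}.
Among these, f4fd is not an ancestor of any other common ancestor — it is the merge base.

f4fd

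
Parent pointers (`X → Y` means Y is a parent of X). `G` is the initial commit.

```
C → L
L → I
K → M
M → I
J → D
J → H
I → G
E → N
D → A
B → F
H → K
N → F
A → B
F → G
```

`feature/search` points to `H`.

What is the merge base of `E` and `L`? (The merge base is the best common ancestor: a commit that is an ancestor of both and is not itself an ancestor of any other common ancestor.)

G

Ancestors of E: {E, F, G, N}.
Ancestors of L: {G, I, L}.
Common ancestors: {G}.
The only common ancestor is G, so it is the merge base.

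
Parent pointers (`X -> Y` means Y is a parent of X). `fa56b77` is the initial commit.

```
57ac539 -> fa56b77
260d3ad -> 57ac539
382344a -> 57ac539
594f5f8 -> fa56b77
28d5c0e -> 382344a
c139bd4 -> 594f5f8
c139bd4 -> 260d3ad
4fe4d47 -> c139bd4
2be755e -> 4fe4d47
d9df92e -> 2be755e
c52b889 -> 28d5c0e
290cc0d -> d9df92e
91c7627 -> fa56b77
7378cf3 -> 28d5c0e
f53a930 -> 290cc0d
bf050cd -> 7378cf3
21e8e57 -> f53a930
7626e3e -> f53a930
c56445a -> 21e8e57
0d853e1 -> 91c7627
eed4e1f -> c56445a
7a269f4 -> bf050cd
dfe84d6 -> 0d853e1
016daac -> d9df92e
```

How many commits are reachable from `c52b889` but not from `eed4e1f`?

Reachable from c52b889: {28d5c0e, 382344a, 57ac539, c52b889, fa56b77}.
Reachable from eed4e1f: {21e8e57, 260d3ad, 290cc0d, 2be755e, 4fe4d47, 57ac539, 594f5f8, c139bd4, c56445a, d9df92e, eed4e1f, f53a930, fa56b77}.
In c52b889's history but not eed4e1f's: {28d5c0e, 382344a, c52b889} — 3 commits.

3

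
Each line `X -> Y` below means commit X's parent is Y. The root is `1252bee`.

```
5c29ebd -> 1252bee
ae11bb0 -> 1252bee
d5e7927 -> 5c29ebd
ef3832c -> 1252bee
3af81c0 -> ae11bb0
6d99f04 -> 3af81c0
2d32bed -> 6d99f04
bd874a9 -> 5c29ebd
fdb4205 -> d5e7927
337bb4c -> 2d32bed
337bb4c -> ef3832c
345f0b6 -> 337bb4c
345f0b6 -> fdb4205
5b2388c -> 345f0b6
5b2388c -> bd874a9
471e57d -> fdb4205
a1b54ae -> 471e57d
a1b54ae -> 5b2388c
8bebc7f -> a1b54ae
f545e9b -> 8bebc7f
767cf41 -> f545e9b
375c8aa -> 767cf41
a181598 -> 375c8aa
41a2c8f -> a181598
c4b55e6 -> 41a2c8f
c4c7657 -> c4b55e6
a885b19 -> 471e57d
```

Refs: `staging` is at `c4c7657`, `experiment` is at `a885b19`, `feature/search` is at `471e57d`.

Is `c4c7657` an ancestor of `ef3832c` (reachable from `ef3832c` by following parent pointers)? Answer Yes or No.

No

Ancestors of ef3832c: {1252bee, ef3832c}.
c4c7657 is not in that set, so it is not an ancestor of ef3832c.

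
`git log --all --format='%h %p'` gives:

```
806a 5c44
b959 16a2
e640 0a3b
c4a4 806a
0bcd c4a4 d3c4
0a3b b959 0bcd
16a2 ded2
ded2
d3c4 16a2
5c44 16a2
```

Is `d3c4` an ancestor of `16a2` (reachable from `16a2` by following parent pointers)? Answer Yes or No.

Ancestors of 16a2: {16a2, ded2}.
d3c4 is not in that set, so it is not an ancestor of 16a2.

No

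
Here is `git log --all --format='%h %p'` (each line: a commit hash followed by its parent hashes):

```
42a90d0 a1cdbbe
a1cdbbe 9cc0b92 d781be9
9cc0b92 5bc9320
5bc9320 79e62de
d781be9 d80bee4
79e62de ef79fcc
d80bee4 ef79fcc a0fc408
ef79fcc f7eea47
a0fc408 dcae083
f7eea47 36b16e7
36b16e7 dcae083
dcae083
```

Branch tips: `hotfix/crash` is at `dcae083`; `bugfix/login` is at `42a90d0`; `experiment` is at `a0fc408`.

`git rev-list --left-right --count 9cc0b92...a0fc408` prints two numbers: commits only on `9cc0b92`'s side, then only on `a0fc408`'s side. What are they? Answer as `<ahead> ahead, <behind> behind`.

Reachable from 9cc0b92: {36b16e7, 5bc9320, 79e62de, 9cc0b92, dcae083, ef79fcc, f7eea47}.
Reachable from a0fc408: {a0fc408, dcae083}.
Only in 9cc0b92's history (ahead): {36b16e7, 5bc9320, 79e62de, 9cc0b92, ef79fcc, f7eea47} — 6.
Only in a0fc408's history (behind): {a0fc408} — 1.

6 ahead, 1 behind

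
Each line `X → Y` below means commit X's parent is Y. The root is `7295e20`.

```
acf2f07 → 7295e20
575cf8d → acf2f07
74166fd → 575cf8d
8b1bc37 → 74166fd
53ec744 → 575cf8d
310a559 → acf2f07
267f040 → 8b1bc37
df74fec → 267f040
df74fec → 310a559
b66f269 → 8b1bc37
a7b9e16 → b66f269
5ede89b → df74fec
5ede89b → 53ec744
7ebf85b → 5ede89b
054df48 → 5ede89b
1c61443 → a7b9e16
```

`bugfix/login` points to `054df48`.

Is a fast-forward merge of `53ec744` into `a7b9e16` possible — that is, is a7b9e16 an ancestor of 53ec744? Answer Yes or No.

No

A fast-forward from a7b9e16 to 53ec744 is possible iff a7b9e16 is an ancestor of 53ec744.
Ancestors of 53ec744: {53ec744, 575cf8d, 7295e20, acf2f07}.
a7b9e16 is not among them, so fast-forward is not possible.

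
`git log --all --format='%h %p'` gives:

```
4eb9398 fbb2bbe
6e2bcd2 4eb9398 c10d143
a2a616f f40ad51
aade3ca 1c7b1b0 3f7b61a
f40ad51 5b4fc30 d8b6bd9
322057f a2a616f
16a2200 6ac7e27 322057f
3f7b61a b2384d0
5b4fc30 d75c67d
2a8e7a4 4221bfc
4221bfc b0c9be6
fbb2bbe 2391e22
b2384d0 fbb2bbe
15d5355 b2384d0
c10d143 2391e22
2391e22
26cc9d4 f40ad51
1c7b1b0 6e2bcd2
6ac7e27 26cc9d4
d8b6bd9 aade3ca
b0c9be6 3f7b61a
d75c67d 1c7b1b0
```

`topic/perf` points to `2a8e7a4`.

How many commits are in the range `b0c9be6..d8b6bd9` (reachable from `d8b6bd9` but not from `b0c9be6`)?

6

Reachable from d8b6bd9: {1c7b1b0, 2391e22, 3f7b61a, 4eb9398, 6e2bcd2, aade3ca, b2384d0, c10d143, d8b6bd9, fbb2bbe}.
Reachable from b0c9be6: {2391e22, 3f7b61a, b0c9be6, b2384d0, fbb2bbe}.
In d8b6bd9's history but not b0c9be6's: {1c7b1b0, 4eb9398, 6e2bcd2, aade3ca, c10d143, d8b6bd9} — 6 commits.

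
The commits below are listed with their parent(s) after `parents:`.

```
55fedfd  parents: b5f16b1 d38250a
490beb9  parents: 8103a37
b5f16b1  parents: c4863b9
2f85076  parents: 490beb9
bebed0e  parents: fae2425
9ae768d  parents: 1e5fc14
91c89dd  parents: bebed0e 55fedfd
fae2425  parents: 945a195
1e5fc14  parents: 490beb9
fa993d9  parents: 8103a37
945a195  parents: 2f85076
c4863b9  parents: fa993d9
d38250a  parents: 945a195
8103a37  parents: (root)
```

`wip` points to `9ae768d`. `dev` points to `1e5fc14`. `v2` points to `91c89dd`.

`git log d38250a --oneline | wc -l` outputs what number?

5

Walking parent pointers from d38250a: reachable set = {2f85076, 490beb9, 8103a37, 945a195, d38250a}.
That is 5 commits.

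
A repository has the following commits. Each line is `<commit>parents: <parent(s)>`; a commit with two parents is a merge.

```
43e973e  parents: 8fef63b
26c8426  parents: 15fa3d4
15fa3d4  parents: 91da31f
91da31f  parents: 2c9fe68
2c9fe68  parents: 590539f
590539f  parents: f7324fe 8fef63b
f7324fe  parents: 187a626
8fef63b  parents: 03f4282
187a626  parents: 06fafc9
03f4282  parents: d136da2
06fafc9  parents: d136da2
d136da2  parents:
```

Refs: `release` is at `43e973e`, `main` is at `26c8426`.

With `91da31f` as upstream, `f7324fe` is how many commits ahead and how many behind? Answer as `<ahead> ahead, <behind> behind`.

Reachable from f7324fe: {06fafc9, 187a626, d136da2, f7324fe}.
Reachable from 91da31f: {03f4282, 06fafc9, 187a626, 2c9fe68, 590539f, 8fef63b, 91da31f, d136da2, f7324fe}.
Only in f7324fe's history (ahead): {} — 0.
Only in 91da31f's history (behind): {03f4282, 2c9fe68, 590539f, 8fef63b, 91da31f} — 5.

0 ahead, 5 behind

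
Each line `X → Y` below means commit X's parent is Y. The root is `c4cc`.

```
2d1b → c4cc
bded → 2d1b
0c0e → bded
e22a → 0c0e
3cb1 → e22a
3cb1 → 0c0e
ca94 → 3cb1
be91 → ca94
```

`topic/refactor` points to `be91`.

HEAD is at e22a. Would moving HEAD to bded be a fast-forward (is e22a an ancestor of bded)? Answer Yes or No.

A fast-forward from e22a to bded is possible iff e22a is an ancestor of bded.
Ancestors of bded: {2d1b, bded, c4cc}.
e22a is not among them, so fast-forward is not possible.

No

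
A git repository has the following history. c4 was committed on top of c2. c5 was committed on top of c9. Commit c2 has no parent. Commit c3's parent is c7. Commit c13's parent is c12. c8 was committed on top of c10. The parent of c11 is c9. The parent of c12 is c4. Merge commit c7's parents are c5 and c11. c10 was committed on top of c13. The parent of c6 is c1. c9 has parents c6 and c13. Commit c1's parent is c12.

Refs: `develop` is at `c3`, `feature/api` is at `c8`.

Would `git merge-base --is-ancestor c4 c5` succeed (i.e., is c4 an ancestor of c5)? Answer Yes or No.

Ancestors of c5 (commits reachable by following parents): {c1, c12, c13, c2, c4, c5, c6, c9}.
c4 is in that set, so it is an ancestor of c5.

Yes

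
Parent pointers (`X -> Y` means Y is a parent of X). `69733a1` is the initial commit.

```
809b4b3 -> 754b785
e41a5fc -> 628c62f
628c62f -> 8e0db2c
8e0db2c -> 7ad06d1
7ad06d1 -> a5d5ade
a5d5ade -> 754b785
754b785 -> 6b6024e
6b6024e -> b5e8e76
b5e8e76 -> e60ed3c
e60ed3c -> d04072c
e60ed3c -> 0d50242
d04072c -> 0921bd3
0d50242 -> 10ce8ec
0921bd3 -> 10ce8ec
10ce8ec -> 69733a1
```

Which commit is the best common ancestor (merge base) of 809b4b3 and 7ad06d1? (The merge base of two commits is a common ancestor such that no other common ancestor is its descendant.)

Ancestors of 809b4b3: {0921bd3, 0d50242, 10ce8ec, 69733a1, 6b6024e, 754b785, 809b4b3, b5e8e76, d04072c, e60ed3c}.
Ancestors of 7ad06d1: {0921bd3, 0d50242, 10ce8ec, 69733a1, 6b6024e, 754b785, 7ad06d1, a5d5ade, b5e8e76, d04072c, e60ed3c}.
Common ancestors: {0921bd3, 0d50242, 10ce8ec, 69733a1, 6b6024e, 754b785, b5e8e76, d04072c, e60ed3c}.
Among these, 754b785 is not an ancestor of any other common ancestor — it is the merge base.

754b785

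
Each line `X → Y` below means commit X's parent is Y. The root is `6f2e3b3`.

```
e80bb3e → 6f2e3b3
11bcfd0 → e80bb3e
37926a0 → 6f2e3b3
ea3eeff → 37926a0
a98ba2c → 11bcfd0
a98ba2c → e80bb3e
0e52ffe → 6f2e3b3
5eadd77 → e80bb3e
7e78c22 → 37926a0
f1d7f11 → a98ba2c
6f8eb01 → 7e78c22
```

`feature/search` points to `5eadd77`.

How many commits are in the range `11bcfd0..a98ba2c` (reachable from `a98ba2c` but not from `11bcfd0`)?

Reachable from a98ba2c: {11bcfd0, 6f2e3b3, a98ba2c, e80bb3e}.
Reachable from 11bcfd0: {11bcfd0, 6f2e3b3, e80bb3e}.
In a98ba2c's history but not 11bcfd0's: {a98ba2c} — 1 commit.

1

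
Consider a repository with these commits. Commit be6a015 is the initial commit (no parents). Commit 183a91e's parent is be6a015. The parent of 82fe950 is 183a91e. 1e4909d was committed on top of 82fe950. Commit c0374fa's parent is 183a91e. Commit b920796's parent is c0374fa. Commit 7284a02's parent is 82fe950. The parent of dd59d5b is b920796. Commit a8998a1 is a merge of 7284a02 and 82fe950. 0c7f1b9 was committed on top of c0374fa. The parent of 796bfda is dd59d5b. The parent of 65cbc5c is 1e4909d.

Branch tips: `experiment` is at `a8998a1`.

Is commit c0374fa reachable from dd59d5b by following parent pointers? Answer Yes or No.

Yes

Ancestors of dd59d5b (commits reachable by following parents): {183a91e, b920796, be6a015, c0374fa, dd59d5b}.
c0374fa is in that set, so it is an ancestor of dd59d5b.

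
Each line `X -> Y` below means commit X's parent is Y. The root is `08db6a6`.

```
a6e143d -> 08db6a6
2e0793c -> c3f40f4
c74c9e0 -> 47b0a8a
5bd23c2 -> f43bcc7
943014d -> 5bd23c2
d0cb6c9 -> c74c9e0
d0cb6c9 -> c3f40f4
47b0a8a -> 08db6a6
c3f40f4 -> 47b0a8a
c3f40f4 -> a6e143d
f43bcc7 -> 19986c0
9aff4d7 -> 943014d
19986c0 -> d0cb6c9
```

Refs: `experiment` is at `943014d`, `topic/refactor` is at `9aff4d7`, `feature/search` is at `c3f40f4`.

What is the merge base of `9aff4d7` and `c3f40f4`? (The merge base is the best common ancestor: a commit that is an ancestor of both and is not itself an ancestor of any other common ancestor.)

Ancestors of 9aff4d7: {08db6a6, 19986c0, 47b0a8a, 5bd23c2, 943014d, 9aff4d7, a6e143d, c3f40f4, c74c9e0, d0cb6c9, f43bcc7}.
Ancestors of c3f40f4: {08db6a6, 47b0a8a, a6e143d, c3f40f4}.
Common ancestors: {08db6a6, 47b0a8a, a6e143d, c3f40f4}.
Among these, c3f40f4 is not an ancestor of any other common ancestor — it is the merge base.

c3f40f4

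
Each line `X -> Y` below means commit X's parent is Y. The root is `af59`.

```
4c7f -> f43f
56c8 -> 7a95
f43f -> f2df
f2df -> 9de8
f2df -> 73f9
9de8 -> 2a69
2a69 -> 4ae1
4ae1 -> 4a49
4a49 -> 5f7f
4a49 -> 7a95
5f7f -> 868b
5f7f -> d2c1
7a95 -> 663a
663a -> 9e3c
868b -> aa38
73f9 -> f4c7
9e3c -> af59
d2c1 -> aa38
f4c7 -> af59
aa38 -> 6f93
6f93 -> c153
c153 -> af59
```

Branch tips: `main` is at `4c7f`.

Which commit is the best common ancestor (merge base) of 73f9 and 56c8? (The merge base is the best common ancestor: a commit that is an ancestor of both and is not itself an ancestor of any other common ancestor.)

af59

Ancestors of 73f9: {73f9, af59, f4c7}.
Ancestors of 56c8: {56c8, 663a, 7a95, 9e3c, af59}.
Common ancestors: {af59}.
The only common ancestor is af59, so it is the merge base.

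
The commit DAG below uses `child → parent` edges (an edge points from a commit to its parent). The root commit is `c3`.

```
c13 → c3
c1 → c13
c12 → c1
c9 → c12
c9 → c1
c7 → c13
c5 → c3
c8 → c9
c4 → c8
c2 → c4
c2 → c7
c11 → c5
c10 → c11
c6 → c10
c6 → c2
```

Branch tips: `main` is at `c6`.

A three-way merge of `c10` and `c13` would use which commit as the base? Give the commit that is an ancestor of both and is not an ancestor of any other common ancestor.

c3

Ancestors of c10: {c10, c11, c3, c5}.
Ancestors of c13: {c13, c3}.
Common ancestors: {c3}.
The only common ancestor is c3, so it is the merge base.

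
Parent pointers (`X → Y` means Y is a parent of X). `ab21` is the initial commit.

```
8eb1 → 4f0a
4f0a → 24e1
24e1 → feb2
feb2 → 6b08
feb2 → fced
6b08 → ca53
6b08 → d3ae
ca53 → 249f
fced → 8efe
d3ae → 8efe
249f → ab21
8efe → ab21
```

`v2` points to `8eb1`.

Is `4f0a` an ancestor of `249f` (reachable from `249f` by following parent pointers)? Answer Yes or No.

No

Ancestors of 249f: {249f, ab21}.
4f0a is not in that set, so it is not an ancestor of 249f.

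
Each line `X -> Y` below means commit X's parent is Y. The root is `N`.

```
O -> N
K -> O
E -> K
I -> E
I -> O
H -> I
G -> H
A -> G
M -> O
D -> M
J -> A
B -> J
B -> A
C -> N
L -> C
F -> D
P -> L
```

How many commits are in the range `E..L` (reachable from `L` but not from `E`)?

2

Reachable from L: {C, L, N}.
Reachable from E: {E, K, N, O}.
In L's history but not E's: {C, L} — 2 commits.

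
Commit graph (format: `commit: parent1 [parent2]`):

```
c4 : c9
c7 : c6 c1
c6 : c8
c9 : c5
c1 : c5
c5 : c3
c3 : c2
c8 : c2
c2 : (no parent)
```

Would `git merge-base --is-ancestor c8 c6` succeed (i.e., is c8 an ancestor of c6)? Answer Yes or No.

Ancestors of c6 (commits reachable by following parents): {c2, c6, c8}.
c8 is in that set, so it is an ancestor of c6.

Yes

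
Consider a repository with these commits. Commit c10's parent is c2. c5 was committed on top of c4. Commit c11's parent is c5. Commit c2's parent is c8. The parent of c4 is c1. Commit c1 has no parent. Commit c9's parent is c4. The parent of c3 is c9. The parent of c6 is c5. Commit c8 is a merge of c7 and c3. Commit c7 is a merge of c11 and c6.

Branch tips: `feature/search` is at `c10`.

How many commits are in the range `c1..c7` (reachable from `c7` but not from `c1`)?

5

Reachable from c7: {c1, c11, c4, c5, c6, c7}.
Reachable from c1: {c1}.
In c7's history but not c1's: {c11, c4, c5, c6, c7} — 5 commits.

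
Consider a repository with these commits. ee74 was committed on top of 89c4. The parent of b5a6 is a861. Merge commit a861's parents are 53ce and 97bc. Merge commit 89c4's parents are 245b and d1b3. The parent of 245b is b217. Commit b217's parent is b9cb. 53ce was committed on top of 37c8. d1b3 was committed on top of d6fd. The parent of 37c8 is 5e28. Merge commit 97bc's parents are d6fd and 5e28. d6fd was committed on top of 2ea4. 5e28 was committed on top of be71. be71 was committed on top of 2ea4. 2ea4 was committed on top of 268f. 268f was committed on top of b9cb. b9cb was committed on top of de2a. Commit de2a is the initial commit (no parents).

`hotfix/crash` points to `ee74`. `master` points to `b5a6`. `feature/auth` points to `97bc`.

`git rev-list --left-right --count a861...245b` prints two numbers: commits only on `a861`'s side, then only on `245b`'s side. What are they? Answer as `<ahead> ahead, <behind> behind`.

Reachable from a861: {268f, 2ea4, 37c8, 53ce, 5e28, 97bc, a861, b9cb, be71, d6fd, de2a}.
Reachable from 245b: {245b, b217, b9cb, de2a}.
Only in a861's history (ahead): {268f, 2ea4, 37c8, 53ce, 5e28, 97bc, a861, be71, d6fd} — 9.
Only in 245b's history (behind): {245b, b217} — 2.

9 ahead, 2 behind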